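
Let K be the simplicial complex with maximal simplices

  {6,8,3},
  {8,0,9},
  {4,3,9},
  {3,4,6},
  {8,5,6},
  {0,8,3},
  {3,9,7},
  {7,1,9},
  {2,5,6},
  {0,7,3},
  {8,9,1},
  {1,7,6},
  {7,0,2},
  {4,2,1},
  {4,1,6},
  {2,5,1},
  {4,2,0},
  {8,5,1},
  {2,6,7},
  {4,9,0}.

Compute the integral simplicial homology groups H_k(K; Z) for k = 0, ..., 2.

We work with the vertex ordering 0 < 1 < 2 < 3 < 4 < 5 < 6 < 7 < 8 < 9. The simplices of K, each written with vertices in increasing order, are:

  0-simplices (10): [0], [1], [2], [3], [4], [5], [6], [7], [8], [9]
  1-simplices (30): (30 of them)
  2-simplices (20): (20 of them)

so the chain groups are C_0 ≅ Z^10, C_1 ≅ Z^30, C_2 ≅ Z^20.

∂_1: C_1 → C_0 sends each edge [p,q] (with p < q) to q − p.
As a 10×30 matrix over Z this has rank 9, with invariant factors (1,1,1,1,1,1,1,1,1).

Boundary ∂_2: C_2 → C_1 sends each 2-simplex [p,q,r] to [q,r] − [p,r] + [p,q]. For instance
  ∂[2,5,6] = [5,6] − [2,6] + [2,5],
  ∂[3,4,9] = [4,9] − [3,9] + [3,4].
As a 30×20 matrix over Z this has rank 20, with invariant factors (1,1,1,1,1,1,1,1,1,1,1,1,1,1,1,1,1,1,1,2).

Computing H_k = (kernel of ∂_k) / (image of ∂_{k+1}):

  H_0: rank C_0 − rank ∂_1 = 10 − 9 = 1, and the invariant factors of ∂_1 are all 1, so H_0 = Z.
  H_1: rank ker ∂_1 − rank ∂_2 = (30 − 9) − 20 = 1, and ∂_2 has invariant factor 2 > 1, so H_1 = Z ⊕ Z_2.
  H_2: rank ker ∂_2 − rank ∂_3 = (20 − 20) − 0 = 0, and there is no ∂_3, so H_2 = 0.

As a check, the Euler characteristic is 10 − 30 + 20 = 0, which agrees with 1 − 1 + 0 = 0.
(K is a triangulation of the Klein bottle.)

H_0 = Z,  H_1 = Z ⊕ Z_2,  H_2 = 0.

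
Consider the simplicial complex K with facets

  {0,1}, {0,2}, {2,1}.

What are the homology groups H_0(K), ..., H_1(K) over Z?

Fix the vertex order 0 < 1 < 2 and write every simplex with vertices in increasing order. Then dim K = 1 and the simplices of K are:

  0-simplices (3): [0], [1], [2]
  1-simplices (3): [0,1], [0,2], [1,2]

Hence C_0 ≅ Z^3, C_1 ≅ Z^3.

Boundary ∂_1: C_1 → C_0 is given by ∂[p,q] = [q] − [p].
This gives a 3×3 integer matrix of rank 2; reducing to Smith normal form yields diagonal entries (1,1).

Reading off H_k = ker ∂_k / im ∂_{k+1}:

  H_0: rank C_0 − rank ∂_1 = 3 − 2 = 1, and the invariant factors of ∂_1 are all 1, so H_0 = Z.
  H_1: rank ker ∂_1 − rank ∂_2 = (3 − 2) − 0 = 1, and there is no ∂_2, so H_1 = Z.

H_0 = Z,  H_1 = Z.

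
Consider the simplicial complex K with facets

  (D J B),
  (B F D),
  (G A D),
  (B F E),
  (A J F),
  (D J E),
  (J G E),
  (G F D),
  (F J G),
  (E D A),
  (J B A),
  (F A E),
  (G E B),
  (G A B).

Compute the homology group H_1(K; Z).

We work with the vertex ordering A < B < D < E < F < G < J. The simplices of K, each written with vertices in increasing order, are:

  0-simplices (7): A, B, D, E, F, G, J
  1-simplices (21): AB, AD, AE, AF, AG, AJ, BD, BE, BF, BG, BJ, DE, DF, DG, DJ, EF, EG, EJ, FG, FJ, GJ
  2-simplices (14): ABG, ABJ, ADE, ADG, AEF, AFJ, BDF, BDJ, BEF, BEG, DEJ, DFG, EGJ, FGJ

Hence C_0 ≅ Z^7, C_1 ≅ Z^21, C_2 ≅ Z^14.

The boundary map ∂_1: C_1 → C_0 sends each edge [p,q] (with p < q) to q − p.
As a 7×21 matrix over Z this has rank 6, with invariant factors (1,1,1,1,1,1).

The boundary map ∂_2: C_2 → C_1 acts by ∂[p,q,r] = [q,r] − [p,r] + [p,q]. For instance
  ∂DEJ = EJ − DJ + DE,
  ∂ABJ = BJ − AJ + AB.
The resulting 21×14 matrix has rank 13, and its Smith normal form has invariant factors (1,1,1,1,1,1,1,1,1,1,1,1,1).

From H_k ≅ ker(∂_k) / im(∂_{k+1}) we obtain:

  H_1: rank ker ∂_1 − rank ∂_2 = (21 − 6) − 13 = 2, and the invariant factors of ∂_2 are all 1, so H_1 ≅ Z^2.

(K is a triangulation of the torus T^2.)

H_1 ≅ Z^2.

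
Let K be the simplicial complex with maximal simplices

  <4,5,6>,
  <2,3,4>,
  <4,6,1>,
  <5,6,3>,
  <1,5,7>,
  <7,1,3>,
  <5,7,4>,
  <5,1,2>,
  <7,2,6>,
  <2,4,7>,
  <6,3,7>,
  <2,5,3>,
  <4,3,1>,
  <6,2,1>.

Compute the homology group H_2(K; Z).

Order the vertices as 1 < 2 < 3 < 4 < 5 < 6 < 7. Listing each simplex with vertices in this order, K has dimension 2 with simplices:

  0-simplices (7): [1], [2], [3], [4], [5], [6], [7]
  1-simplices (21): [1,2], [1,3], [1,4], [1,5], [1,6], [1,7], [2,3], [2,4], [2,5], [2,6], [2,7], [3,4], [3,5], [3,6], [3,7], [4,5], [4,6], [4,7], [5,6], [5,7], [6,7]
  2-simplices (14): [1,2,5], [1,2,6], [1,3,4], [1,3,7], [1,4,6], [1,5,7], [2,3,4], [2,3,5], [2,4,7], [2,6,7], [3,5,6], [3,6,7], [4,5,6], [4,5,7]

so the chain groups are C_0 ≅ Z^7, C_1 ≅ Z^21, C_2 ≅ Z^14.

∂_1: C_1 → C_0 sends each edge [p,q] (with p < q) to q − p. For instance
  ∂[3,4] = [4] − [3].
This gives a 7×21 integer matrix of rank 6; reducing to Smith normal form yields diagonal entries (1,1,1,1,1,1).

∂_2: C_2 → C_1 sends each 2-simplex [p,q,r] to [q,r] − [p,r] + [p,q]. For instance
  ∂[1,4,6] = [4,6] − [1,6] + [1,4],
  ∂[2,4,7] = [4,7] − [2,7] + [2,4].
As a 21×14 matrix over Z this has rank 13, with invariant factors (1,1,1,1,1,1,1,1,1,1,1,1,1).

From H_k ≅ ker(∂_k) / im(∂_{k+1}) we obtain:

  H_2: rank ker ∂_2 − rank ∂_3 = (14 − 13) − 0 = 1, and there is no ∂_3, so H_2 ≅ Z.

(K is a triangulation of the torus T^2.)

H_2 ≅ Z.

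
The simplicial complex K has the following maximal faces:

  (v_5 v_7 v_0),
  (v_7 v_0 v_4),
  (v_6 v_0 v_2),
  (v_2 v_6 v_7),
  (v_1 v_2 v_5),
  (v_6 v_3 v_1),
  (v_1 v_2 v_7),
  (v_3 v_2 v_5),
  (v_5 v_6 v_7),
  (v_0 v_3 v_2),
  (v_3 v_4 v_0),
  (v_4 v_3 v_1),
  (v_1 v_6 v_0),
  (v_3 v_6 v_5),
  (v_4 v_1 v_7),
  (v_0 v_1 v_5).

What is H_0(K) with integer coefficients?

Take the total order v_0 < v_1 < v_2 < v_3 < v_4 < v_5 < v_6 < v_7 on the vertex set. Then K (dimension 2) consists of the simplices:

  0-simplices (8): [v_0], [v_1], [v_2], [v_3], [v_4], [v_5], [v_6], [v_7]
  1-simplices (24): (24 of them)
  2-simplices (16): (16 of them)

so the chain groups are C_0 ≅ Z^8, C_1 ≅ Z^24, C_2 ≅ Z^16.

∂_1: C_1 → C_0 maps an edge to its endpoints' difference, ∂[p,q] = q − p.
The 8×24 boundary matrix has rank 7 and Smith normal form diag(1,1,1,1,1,1,1).

The boundary map ∂_2: C_2 → C_1 acts by ∂[p,q,r] = [q,r] − [p,r] + [p,q]. For instance
  ∂[v_0,v_1,v_5] = [v_1,v_5] − [v_0,v_5] + [v_0,v_1],
  ∂[v_2,v_6,v_7] = [v_6,v_7] − [v_2,v_7] + [v_2,v_6].
The resulting 24×16 matrix has rank 15, and its Smith normal form has invariant factors (1,1,1,1,1,1,1,1,1,1,1,1,1,1,1).

From H_k ≅ ker(∂_k) / im(∂_{k+1}) we obtain:

  H_0: rank C_0 − rank ∂_1 = 8 − 7 = 1, and the invariant factors of ∂_1 are all 1, so H_0 = Z.

(K is a triangulation of the torus T^2.)

H_0 ≅ Z.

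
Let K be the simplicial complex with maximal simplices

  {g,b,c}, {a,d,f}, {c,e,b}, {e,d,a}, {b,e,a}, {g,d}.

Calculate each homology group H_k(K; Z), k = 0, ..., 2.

H_0 = Z,  H_1 = Z,  H_2 = 0.

Order the vertices as a < b < c < d < e < f < g. Listing each simplex with vertices in this order, K has dimension 2 with simplices:

  0-simplices (7): a, b, c, d, e, f, g
  1-simplices (12): ab, ad, ae, af, bc, be, bg, ce, cg, de, df, dg
  2-simplices (5): abe, ade, adf, bce, bcg

so the chain groups are C_0 ≅ Z^7, C_1 ≅ Z^12, C_2 ≅ Z^5.

∂_1: C_1 → C_0 is given by ∂[p,q] = [q] − [p]. For instance
  ∂ce = e − c.
This gives a 7×12 integer matrix of rank 6; reducing to Smith normal form yields diagonal entries (1,1,1,1,1,1).

Boundary ∂_2: C_2 → C_1 sends each 2-simplex [p,q,r] to [q,r] − [p,r] + [p,q]. For instance
  ∂abe = be − ae + ab,
  ∂adf = df − af + ad.
The 12×5 boundary matrix has rank 5 and Smith normal form diag(1,1,1,1,1).

Reading off H_k = ker ∂_k / im ∂_{k+1}:

  H_0: rank C_0 − rank ∂_1 = 7 − 6 = 1, and the invariant factors of ∂_1 are all 1, so H_0 ≅ Z.
  H_1: rank ker ∂_1 − rank ∂_2 = (12 − 6) − 5 = 1, and the invariant factors of ∂_2 are all 1, so H_1 ≅ Z.
  H_2: rank ker ∂_2 − rank ∂_3 = (5 − 5) − 0 = 0, and there is no ∂_3, so H_2 ≅ 0.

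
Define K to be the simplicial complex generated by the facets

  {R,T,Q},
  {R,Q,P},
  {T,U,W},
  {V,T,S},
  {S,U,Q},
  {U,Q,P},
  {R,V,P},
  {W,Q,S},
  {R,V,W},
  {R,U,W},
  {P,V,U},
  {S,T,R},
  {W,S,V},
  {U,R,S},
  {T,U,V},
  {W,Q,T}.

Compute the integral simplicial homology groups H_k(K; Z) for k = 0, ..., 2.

H_0 = Z,  H_1 = Z^2,  H_2 = Z.

K has 8 vertices, 24 edges, 16 triangles.
rank ∂_0 = 0, rank ∂_1 = 7 ⇒ b_0 = 8 − 0 − 7 = 1; all invariant factors of ∂_1 are 1 so no torsion. So H_0 ≅ Z.
rank ∂_1 = 7, rank ∂_2 = 15 ⇒ b_1 = 24 − 7 − 15 = 2; all invariant factors of ∂_2 are 1 so no torsion. So H_1 ≅ Z^2.
rank ∂_2 = 15, rank ∂_3 = 0 ⇒ b_2 = 16 − 15 − 0 = 1. So H_2 ≅ Z.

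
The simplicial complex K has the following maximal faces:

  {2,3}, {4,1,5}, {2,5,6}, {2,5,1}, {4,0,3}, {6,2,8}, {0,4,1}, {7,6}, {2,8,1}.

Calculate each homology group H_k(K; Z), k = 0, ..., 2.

H_0 ≅ Z,  H_1 ≅ Z,  H_2 = 0.

K has 9 vertices, 16 edges, 7 triangles.
rank ∂_0 = 0, rank ∂_1 = 8 ⇒ b_0 = 9 − 0 − 8 = 1; all invariant factors of ∂_1 are 1 so no torsion. So H_0 = Z.
rank ∂_1 = 8, rank ∂_2 = 7 ⇒ b_1 = 16 − 8 − 7 = 1; all invariant factors of ∂_2 are 1 so no torsion. So H_1 = Z.
rank ∂_2 = 7, rank ∂_3 = 0 ⇒ b_2 = 7 − 7 − 0 = 0. So H_2 = 0.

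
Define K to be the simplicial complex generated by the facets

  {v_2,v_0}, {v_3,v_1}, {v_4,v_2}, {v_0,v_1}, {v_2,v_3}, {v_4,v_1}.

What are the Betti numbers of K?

b_0 = 1, b_1 = 2.

Order the vertices as v_0 < v_1 < v_2 < v_3 < v_4. Listing each simplex with vertices in this order, K has dimension 1 with simplices:

  0-simplices (5): [v_0], [v_1], [v_2], [v_3], [v_4]
  1-simplices (6): [v_0,v_1], [v_0,v_2], [v_1,v_3], [v_1,v_4], [v_2,v_3], [v_2,v_4]

Hence C_0 ≅ Z^5, C_1 ≅ Z^6.

∂_1: C_1 → C_0 maps an edge to its endpoints' difference, ∂[p,q] = q − p. For instance
  ∂[v_2,v_4] = [v_4] − [v_2].
The 5×6 boundary matrix has rank 4 and Smith normal form diag(1,1,1,1).

From H_k ≅ ker(∂_k) / im(∂_{k+1}) we obtain:

  H_0: rank C_0 − rank ∂_1 = 5 − 4 = 1, and the invariant factors of ∂_1 are all 1, so H_0 ≅ Z.
  H_1: rank ker ∂_1 − rank ∂_2 = (6 − 4) − 0 = 2, and there is no ∂_2, so H_1 ≅ Z^2.

Hence the Betti numbers are b_0 = 1, b_1 = 2.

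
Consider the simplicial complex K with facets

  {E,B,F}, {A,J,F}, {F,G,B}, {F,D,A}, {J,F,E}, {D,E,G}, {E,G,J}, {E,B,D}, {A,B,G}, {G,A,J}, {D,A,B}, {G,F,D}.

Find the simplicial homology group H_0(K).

H_0 = Z.

K has 7 vertices, 18 edges, 12 triangles.
rank ∂_0 = 0, rank ∂_1 = 6 ⇒ b_0 = 7 − 0 − 6 = 1; all invariant factors of ∂_1 are 1 so no torsion. So H_0 = Z.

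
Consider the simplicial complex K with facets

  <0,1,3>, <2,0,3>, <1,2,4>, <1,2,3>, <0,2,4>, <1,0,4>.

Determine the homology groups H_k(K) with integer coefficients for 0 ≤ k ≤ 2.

H_0 = Z,  H_1 = 0,  H_2 = Z.

Fix the vertex order 0 < 1 < 2 < 3 < 4 and write every simplex with vertices in increasing order. Then dim K = 2 and the simplices of K are:

  0-simplices (5): [0], [1], [2], [3], [4]
  1-simplices (9): [0,1], [0,2], [0,3], [0,4], [1,2], [1,3], [1,4], [2,3], [2,4]
  2-simplices (6): [0,1,3], [0,1,4], [0,2,3], [0,2,4], [1,2,3], [1,2,4]

giving chain groups C_0 ≅ Z^5, C_1 ≅ Z^9, C_2 ≅ Z^6.

The boundary map ∂_1: C_1 → C_0 maps an edge to its endpoints' difference, ∂[p,q] = q − p. For instance
  ∂[1,3] = [3] − [1].
This gives a 5×9 integer matrix of rank 4; reducing to Smith normal form yields diagonal entries (1,1,1,1).

The boundary map ∂_2: C_2 → C_1 acts by ∂[p,q,r] = [q,r] − [p,r] + [p,q]. For instance
  ∂[1,2,4] = [2,4] − [1,4] + [1,2],
  ∂[0,1,3] = [1,3] − [0,3] + [0,1].
The resulting 9×6 matrix has rank 5, and its Smith normal form has invariant factors (1,1,1,1,1).

From H_k ≅ ker(∂_k) / im(∂_{k+1}) we obtain:

  H_0: rank C_0 − rank ∂_1 = 5 − 4 = 1, and the invariant factors of ∂_1 are all 1, so H_0 ≅ Z.
  H_1: rank ker ∂_1 − rank ∂_2 = (9 − 4) − 5 = 0, and the invariant factors of ∂_2 are all 1, so H_1 ≅ 0.
  H_2: rank ker ∂_2 − rank ∂_3 = (6 − 5) − 0 = 1, and there is no ∂_3, so H_2 ≅ Z.

As a check, the Euler characteristic is 5 − 9 + 6 = 2, which agrees with 1 − 0 + 1 = 2.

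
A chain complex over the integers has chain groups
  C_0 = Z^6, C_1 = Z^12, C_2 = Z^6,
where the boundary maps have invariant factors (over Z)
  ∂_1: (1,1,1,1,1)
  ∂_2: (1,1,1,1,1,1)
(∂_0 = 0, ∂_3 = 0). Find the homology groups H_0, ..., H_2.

H_0: b_0 = 6 − 0 − 5 = 1; torsion from ∂_1 factors > 1: none. So H_0 ≅ Z.
H_1: b_1 = 12 − 5 − 6 = 1; torsion from ∂_2 factors > 1: none. So H_1 ≅ Z.
H_2: b_2 = 6 − 6 − 0 = 0; torsion from ∂_3 factors > 1: none. So H_2 ≅ 0.

H_0 ≅ Z,  H_1 ≅ Z,  H_2 = 0.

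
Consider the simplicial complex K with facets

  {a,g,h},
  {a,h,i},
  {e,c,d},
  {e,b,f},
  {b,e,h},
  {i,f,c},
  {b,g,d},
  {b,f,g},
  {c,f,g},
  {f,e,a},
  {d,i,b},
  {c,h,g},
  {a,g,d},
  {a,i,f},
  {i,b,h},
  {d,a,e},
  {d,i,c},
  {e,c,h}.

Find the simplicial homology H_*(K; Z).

H_0 = Z,  H_1 = Z^2,  H_2 = Z.

We work with the vertex ordering a < b < c < d < e < f < g < h < i. The simplices of K, each written with vertices in increasing order, are:

  0-simplices (9): a, b, c, d, e, f, g, h, i
  1-simplices (27): ad, ae, af, ag, ah, ai, bd, be, bf, bg, bh, bi, cd, ce, cf, cg, ch, ci, de, dg, di, ef, eh, fg, fi, gh, hi
  2-simplices (18): ade, adg, aef, afi, agh, ahi, bdg, bdi, bef, beh, bfg, bhi, cde, cdi, ceh, cfg, cfi, cgh

so the chain groups are C_0 ≅ Z^9, C_1 ≅ Z^27, C_2 ≅ Z^18.

∂_1: C_1 → C_0 sends each edge [p,q] (with p < q) to q − p.
As a 9×27 matrix over Z this has rank 8, with invariant factors (1,1,1,1,1,1,1,1).

Boundary ∂_2: C_2 → C_1 acts by ∂[p,q,r] = [q,r] − [p,r] + [p,q]. For instance
  ∂agh = gh − ah + ag,
  ∂bdi = di − bi + bd.
This gives a 27×18 integer matrix of rank 17; reducing to Smith normal form yields diagonal entries (1,1,1,1,1,1,1,1,1,1,1,1,1,1,1,1,1).

Now H_k = ker ∂_k / im ∂_{k+1}, so:

  H_0: rank C_0 − rank ∂_1 = 9 − 8 = 1, and the invariant factors of ∂_1 are all 1, so H_0 ≅ Z.
  H_1: rank ker ∂_1 − rank ∂_2 = (27 − 8) − 17 = 2, and the invariant factors of ∂_2 are all 1, so H_1 ≅ Z^2.
  H_2: rank ker ∂_2 − rank ∂_3 = (18 − 17) − 0 = 1, and there is no ∂_3, so H_2 ≅ Z.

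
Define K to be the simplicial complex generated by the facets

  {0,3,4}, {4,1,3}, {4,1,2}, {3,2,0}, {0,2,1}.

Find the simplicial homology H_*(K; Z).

H_0 ≅ Z,  H_1 ≅ Z,  H_2 = 0.

Fix the vertex order 0 < 1 < 2 < 3 < 4 and write every simplex with vertices in increasing order. Then dim K = 2 and the simplices of K are:

  0-simplices (5): [0], [1], [2], [3], [4]
  1-simplices (10): [0,1], [0,2], [0,3], [0,4], [1,2], [1,3], [1,4], [2,3], [2,4], [3,4]
  2-simplices (5): [0,1,2], [0,2,3], [0,3,4], [1,2,4], [1,3,4]

so the chain groups are C_0 ≅ Z^5, C_1 ≅ Z^10, C_2 ≅ Z^5.

∂_1: C_1 → C_0 is given by ∂[p,q] = [q] − [p]. For instance
  ∂[1,4] = [4] − [1].
As a 5×10 matrix over Z this has rank 4, with invariant factors (1,1,1,1).

∂_2: C_2 → C_1 maps a triangle to the signed sum of its edges. For instance
  ∂[1,2,4] = [2,4] − [1,4] + [1,2],
  ∂[0,1,2] = [1,2] − [0,2] + [0,1].
This gives a 10×5 integer matrix of rank 5; reducing to Smith normal form yields diagonal entries (1,1,1,1,1).

Reading off H_k = ker ∂_k / im ∂_{k+1}:

  H_0: rank C_0 − rank ∂_1 = 5 − 4 = 1, and the invariant factors of ∂_1 are all 1, so H_0 ≅ Z.
  H_1: rank ker ∂_1 − rank ∂_2 = (10 − 4) − 5 = 1, and the invariant factors of ∂_2 are all 1, so H_1 ≅ Z.
  H_2: rank ker ∂_2 − rank ∂_3 = (5 − 5) − 0 = 0, and there is no ∂_3, so H_2 ≅ 0.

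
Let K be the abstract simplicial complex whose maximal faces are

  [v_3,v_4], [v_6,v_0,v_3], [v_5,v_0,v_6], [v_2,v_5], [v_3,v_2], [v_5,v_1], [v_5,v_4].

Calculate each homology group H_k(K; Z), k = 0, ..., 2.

H_0 ≅ Z,  H_1 ≅ Z^2,  H_2 = 0.

Fix the vertex order v_0 < v_1 < v_2 < v_3 < v_4 < v_5 < v_6 and write every simplex with vertices in increasing order. Then dim K = 2 and the simplices of K are:

  0-simplices (7): [v_0], [v_1], [v_2], [v_3], [v_4], [v_5], [v_6]
  1-simplices (10): [v_0,v_3], [v_0,v_5], [v_0,v_6], [v_1,v_5], [v_2,v_3], [v_2,v_5], [v_3,v_4], [v_3,v_6], [v_4,v_5], [v_5,v_6]
  2-simplices (2): [v_0,v_3,v_6], [v_0,v_5,v_6]

Hence C_0 ≅ Z^7, C_1 ≅ Z^10, C_2 ≅ Z^2.

∂_1: C_1 → C_0 sends each edge [p,q] (with p < q) to q − p. For instance
  ∂[v_5,v_6] = [v_6] − [v_5].
This gives a 7×10 integer matrix of rank 6; reducing to Smith normal form yields diagonal entries (1,1,1,1,1,1).

Boundary ∂_2: C_2 → C_1 maps a triangle to the signed sum of its edges. For instance
  ∂[v_0,v_3,v_6] = [v_3,v_6] − [v_0,v_6] + [v_0,v_3],
  ∂[v_0,v_5,v_6] = [v_5,v_6] − [v_0,v_6] + [v_0,v_5].
The 10×2 boundary matrix has rank 2 and Smith normal form diag(1,1).

Now H_k = ker ∂_k / im ∂_{k+1}, so:

  H_0: rank C_0 − rank ∂_1 = 7 − 6 = 1, and the invariant factors of ∂_1 are all 1, so H_0 = Z.
  H_1: rank ker ∂_1 − rank ∂_2 = (10 − 6) − 2 = 2, and the invariant factors of ∂_2 are all 1, so H_1 = Z^2.
  H_2: rank ker ∂_2 − rank ∂_3 = (2 − 2) − 0 = 0, and there is no ∂_3, so H_2 = 0.

As a check, the Euler characteristic is 7 − 10 + 2 = -1, which agrees with 1 − 2 + 0 = -1.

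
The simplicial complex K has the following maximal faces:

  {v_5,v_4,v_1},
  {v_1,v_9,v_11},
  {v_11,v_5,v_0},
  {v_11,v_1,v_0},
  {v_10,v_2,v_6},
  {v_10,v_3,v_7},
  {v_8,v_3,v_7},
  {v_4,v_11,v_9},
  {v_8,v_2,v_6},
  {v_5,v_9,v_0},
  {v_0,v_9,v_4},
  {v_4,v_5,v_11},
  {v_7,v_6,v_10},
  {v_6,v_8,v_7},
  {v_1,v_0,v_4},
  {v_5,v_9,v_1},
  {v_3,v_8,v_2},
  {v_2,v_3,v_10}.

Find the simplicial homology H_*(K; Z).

H_0 = Z^2,  H_1 = Z_2,  H_2 = Z.

Fix the vertex order v_0 < v_1 < v_2 < v_3 < v_4 < v_5 < v_6 < v_7 < v_8 < v_9 < v_10 < v_11 and write every simplex with vertices in increasing order. Then dim K = 2 and the simplices of K are:

  0-simplices (12): [v_0], [v_1], [v_2], [v_3], [v_4], [v_5], [v_6], [v_7], [v_8], [v_9], [v_10], [v_11]
  1-simplices (27): (27 of them)
  2-simplices (18): (18 of them)

Hence C_0 ≅ Z^12, C_1 ≅ Z^27, C_2 ≅ Z^18.

The boundary map ∂_1: C_1 → C_0 sends each edge [p,q] (with p < q) to q − p.
This gives a 12×27 integer matrix of rank 10; reducing to Smith normal form yields diagonal entries (1,1,1,1,1,1,1,1,1,1).

Boundary ∂_2: C_2 → C_1 acts by ∂[p,q,r] = [q,r] − [p,r] + [p,q]. For instance
  ∂[v_1,v_4,v_5] = [v_4,v_5] − [v_1,v_5] + [v_1,v_4],
  ∂[v_6,v_7,v_10] = [v_7,v_10] − [v_6,v_10] + [v_6,v_7].
The 27×18 boundary matrix has rank 17 and Smith normal form diag(1,1,1,1,1,1,1,1,1,1,1,1,1,1,1,1,2).

Now H_k = ker ∂_k / im ∂_{k+1}, so:

  H_0: rank C_0 − rank ∂_1 = 12 − 10 = 2, and the invariant factors of ∂_1 are all 1, so H_0 = Z^2.
  H_1: rank ker ∂_1 − rank ∂_2 = (27 − 10) − 17 = 0, and ∂_2 has invariant factor 2 > 1, so H_1 = Z_2.
  H_2: rank ker ∂_2 − rank ∂_3 = (18 − 17) − 0 = 1, and there is no ∂_3, so H_2 = Z.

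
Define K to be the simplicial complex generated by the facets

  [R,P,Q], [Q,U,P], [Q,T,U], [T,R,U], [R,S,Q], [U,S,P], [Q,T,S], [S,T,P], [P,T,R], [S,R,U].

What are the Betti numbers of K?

b_0 = 1, b_1 = 0, b_2 = 0.

K has 6 vertices, 15 edges, 10 triangles.
rank ∂_0 = 0, rank ∂_1 = 5 ⇒ b_0 = 6 − 0 − 5 = 1; all invariant factors of ∂_1 are 1 so no torsion. So H_0 ≅ Z.
rank ∂_1 = 5, rank ∂_2 = 10 ⇒ b_1 = 15 − 5 − 10 = 0; ∂_2 has invariant factor(s) [2] giving torsion. So H_1 ≅ Z/2.
rank ∂_2 = 10, rank ∂_3 = 0 ⇒ b_2 = 10 − 10 − 0 = 0. So H_2 ≅ 0.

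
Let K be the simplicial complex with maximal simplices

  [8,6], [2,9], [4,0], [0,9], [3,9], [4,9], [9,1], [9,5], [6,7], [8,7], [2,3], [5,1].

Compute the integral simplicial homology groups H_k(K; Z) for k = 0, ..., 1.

Take the total order 0 < 1 < 2 < 3 < 4 < 5 < 6 < 7 < 8 < 9 on the vertex set. Then K (dimension 1) consists of the simplices:

  0-simplices (10): [0], [1], [2], [3], [4], [5], [6], [7], [8], [9]
  1-simplices (12): [0,4], [0,9], [1,5], [1,9], [2,3], [2,9], [3,9], [4,9], [5,9], [6,7], [6,8], [7,8]

Hence C_0 ≅ Z^10, C_1 ≅ Z^12.

The boundary map ∂_1: C_1 → C_0 maps an edge to its endpoints' difference, ∂[p,q] = q − p. For instance
  ∂[2,9] = [9] − [2].
The resulting 10×12 matrix has rank 8, and its Smith normal form has invariant factors (1,1,1,1,1,1,1,1).

Computing H_k = (kernel of ∂_k) / (image of ∂_{k+1}):

  H_0: rank C_0 − rank ∂_1 = 10 − 8 = 2, and the invariant factors of ∂_1 are all 1, so H_0 ≅ Z^2.
  H_1: rank ker ∂_1 − rank ∂_2 = (12 − 8) − 0 = 4, and there is no ∂_2, so H_1 ≅ Z^4.

H_0 ≅ Z^2,  H_1 ≅ Z^4.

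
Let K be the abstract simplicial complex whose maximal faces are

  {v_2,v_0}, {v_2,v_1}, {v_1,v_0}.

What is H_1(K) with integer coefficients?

Take the total order v_0 < v_1 < v_2 on the vertex set. Then K (dimension 1) consists of the simplices:

  0-simplices (3): [v_0], [v_1], [v_2]
  1-simplices (3): [v_0,v_1], [v_0,v_2], [v_1,v_2]

giving chain groups C_0 ≅ Z^3, C_1 ≅ Z^3.

The boundary map ∂_1: C_1 → C_0 sends each edge [p,q] (with p < q) to q − p. For instance
  ∂[v_1,v_2] = [v_2] − [v_1].
The 3×3 boundary matrix has rank 2 and Smith normal form diag(1,1).

Now H_k = ker ∂_k / im ∂_{k+1}, so:

  H_1: rank ker ∂_1 − rank ∂_2 = (3 − 2) − 0 = 1, and there is no ∂_2, so H_1 = Z.

H_1 = Z.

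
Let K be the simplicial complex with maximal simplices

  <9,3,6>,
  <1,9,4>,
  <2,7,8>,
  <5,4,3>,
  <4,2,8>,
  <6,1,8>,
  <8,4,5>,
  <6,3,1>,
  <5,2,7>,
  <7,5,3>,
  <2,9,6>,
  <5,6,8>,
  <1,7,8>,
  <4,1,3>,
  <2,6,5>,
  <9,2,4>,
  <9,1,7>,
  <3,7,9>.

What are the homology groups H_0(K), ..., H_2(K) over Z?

K has 9 vertices, 27 edges, 18 triangles.
rank ∂_0 = 0, rank ∂_1 = 8 ⇒ b_0 = 9 − 0 − 8 = 1; all invariant factors of ∂_1 are 1 so no torsion. So H_0 = Z.
rank ∂_1 = 8, rank ∂_2 = 18 ⇒ b_1 = 27 − 8 − 18 = 1; ∂_2 has invariant factor(s) [2] giving torsion. So H_1 = Z ⊕ Z/2.
rank ∂_2 = 18, rank ∂_3 = 0 ⇒ b_2 = 18 − 18 − 0 = 0. So H_2 = 0.

H_0 ≅ Z,  H_1 ≅ Z ⊕ Z/2,  H_2 = 0.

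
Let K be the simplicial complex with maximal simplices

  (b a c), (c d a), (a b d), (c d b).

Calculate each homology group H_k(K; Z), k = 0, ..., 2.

H_0 = Z,  H_1 = 0,  H_2 = Z.

Take the total order a < b < c < d on the vertex set. Then K (dimension 2) consists of the simplices:

  0-simplices (4): a, b, c, d
  1-simplices (6): ab, ac, ad, bc, bd, cd
  2-simplices (4): abc, abd, acd, bcd

Hence C_0 ≅ Z^4, C_1 ≅ Z^6, C_2 ≅ Z^4.

Boundary ∂_1: C_1 → C_0 is given by ∂[p,q] = [q] − [p].
The 4×6 boundary matrix has rank 3 and Smith normal form diag(1,1,1).

The boundary map ∂_2: C_2 → C_1 sends each 2-simplex [p,q,r] to [q,r] − [p,r] + [p,q]. For instance
  ∂abd = bd − ad + ab,
  ∂abc = bc − ac + ab.
The resulting 6×4 matrix has rank 3, and its Smith normal form has invariant factors (1,1,1).

Reading off H_k = ker ∂_k / im ∂_{k+1}:

  H_0: rank C_0 − rank ∂_1 = 4 − 3 = 1, and the invariant factors of ∂_1 are all 1, so H_0 ≅ Z.
  H_1: rank ker ∂_1 − rank ∂_2 = (6 − 3) − 3 = 0, and the invariant factors of ∂_2 are all 1, so H_1 ≅ 0.
  H_2: rank ker ∂_2 − rank ∂_3 = (4 − 3) − 0 = 1, and there is no ∂_3, so H_2 ≅ Z.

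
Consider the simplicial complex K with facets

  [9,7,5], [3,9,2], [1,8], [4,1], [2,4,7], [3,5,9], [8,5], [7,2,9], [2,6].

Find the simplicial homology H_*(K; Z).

Order the vertices as 1 < 2 < 3 < 4 < 5 < 6 < 7 < 8 < 9. Listing each simplex with vertices in this order, K has dimension 2 with simplices:

  0-simplices (9): [1], [2], [3], [4], [5], [6], [7], [8], [9]
  1-simplices (14): [1,4], [1,8], [2,3], [2,4], [2,6], [2,7], [2,9], [3,5], [3,9], [4,7], [5,7], [5,8], [5,9], [7,9]
  2-simplices (5): [2,3,9], [2,4,7], [2,7,9], [3,5,9], [5,7,9]

giving chain groups C_0 ≅ Z^9, C_1 ≅ Z^14, C_2 ≅ Z^5.

∂_1: C_1 → C_0 maps an edge to its endpoints' difference, ∂[p,q] = q − p. For instance
  ∂[2,3] = [3] − [2].
The resulting 9×14 matrix has rank 8, and its Smith normal form has invariant factors (1,1,1,1,1,1,1,1).

The boundary map ∂_2: C_2 → C_1 acts by ∂[p,q,r] = [q,r] − [p,r] + [p,q]. For instance
  ∂[2,3,9] = [3,9] − [2,9] + [2,3],
  ∂[2,7,9] = [7,9] − [2,9] + [2,7].
This gives a 14×5 integer matrix of rank 5; reducing to Smith normal form yields diagonal entries (1,1,1,1,1).

From H_k ≅ ker(∂_k) / im(∂_{k+1}) we obtain:

  H_0: rank C_0 − rank ∂_1 = 9 − 8 = 1, and the invariant factors of ∂_1 are all 1, so H_0 ≅ Z.
  H_1: rank ker ∂_1 − rank ∂_2 = (14 − 8) − 5 = 1, and the invariant factors of ∂_2 are all 1, so H_1 ≅ Z.
  H_2: rank ker ∂_2 − rank ∂_3 = (5 − 5) − 0 = 0, and there is no ∂_3, so H_2 ≅ 0.

H_0 ≅ Z,  H_1 ≅ Z,  H_2 = 0.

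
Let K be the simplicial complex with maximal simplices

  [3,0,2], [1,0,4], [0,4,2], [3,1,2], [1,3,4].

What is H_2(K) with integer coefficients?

H_2 ≅ 0.

We work with the vertex ordering 0 < 1 < 2 < 3 < 4. The simplices of K, each written with vertices in increasing order, are:

  0-simplices (5): [0], [1], [2], [3], [4]
  1-simplices (10): [0,1], [0,2], [0,3], [0,4], [1,2], [1,3], [1,4], [2,3], [2,4], [3,4]
  2-simplices (5): [0,1,4], [0,2,3], [0,2,4], [1,2,3], [1,3,4]

Hence C_0 ≅ Z^5, C_1 ≅ Z^10, C_2 ≅ Z^5.

Boundary ∂_1: C_1 → C_0 is given by ∂[p,q] = [q] − [p]. For instance
  ∂[1,4] = [4] − [1].
The 5×10 boundary matrix has rank 4 and Smith normal form diag(1,1,1,1).

∂_2: C_2 → C_1 acts by ∂[p,q,r] = [q,r] − [p,r] + [p,q]. For instance
  ∂[1,2,3] = [2,3] − [1,3] + [1,2],
  ∂[0,2,3] = [2,3] − [0,3] + [0,2].
This gives a 10×5 integer matrix of rank 5; reducing to Smith normal form yields diagonal entries (1,1,1,1,1).

From H_k ≅ ker(∂_k) / im(∂_{k+1}) we obtain:

  H_2: rank ker ∂_2 − rank ∂_3 = (5 − 5) − 0 = 0, and there is no ∂_3, so H_2 ≅ 0.

(K is a triangulation of the Möbius band.)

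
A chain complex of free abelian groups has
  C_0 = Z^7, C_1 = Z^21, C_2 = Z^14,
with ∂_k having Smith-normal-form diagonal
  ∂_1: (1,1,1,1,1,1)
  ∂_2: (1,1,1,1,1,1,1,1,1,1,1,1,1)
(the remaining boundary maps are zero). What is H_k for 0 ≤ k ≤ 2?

H_0: b_0 = 7 − 0 − 6 = 1; torsion from ∂_1 factors > 1: none. So H_0 ≅ Z.
H_1: b_1 = 21 − 6 − 13 = 2; torsion from ∂_2 factors > 1: none. So H_1 ≅ Z^2.
H_2: b_2 = 14 − 13 − 0 = 1; torsion from ∂_3 factors > 1: none. So H_2 ≅ Z.

H_0 ≅ Z,  H_1 ≅ Z^2,  H_2 ≅ Z.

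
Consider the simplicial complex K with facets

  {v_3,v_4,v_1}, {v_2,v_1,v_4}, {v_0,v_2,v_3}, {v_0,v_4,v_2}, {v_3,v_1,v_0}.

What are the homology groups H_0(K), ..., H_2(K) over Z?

H_0 = Z,  H_1 = Z,  H_2 = 0.

Take the total order v_0 < v_1 < v_2 < v_3 < v_4 on the vertex set. Then K (dimension 2) consists of the simplices:

  0-simplices (5): [v_0], [v_1], [v_2], [v_3], [v_4]
  1-simplices (10): [v_0,v_1], [v_0,v_2], [v_0,v_3], [v_0,v_4], [v_1,v_2], [v_1,v_3], [v_1,v_4], [v_2,v_3], [v_2,v_4], [v_3,v_4]
  2-simplices (5): [v_0,v_1,v_3], [v_0,v_2,v_3], [v_0,v_2,v_4], [v_1,v_2,v_4], [v_1,v_3,v_4]

Hence C_0 ≅ Z^5, C_1 ≅ Z^10, C_2 ≅ Z^5.

The boundary map ∂_1: C_1 → C_0 is given by ∂[p,q] = [q] − [p].
This gives a 5×10 integer matrix of rank 4; reducing to Smith normal form yields diagonal entries (1,1,1,1).

Boundary ∂_2: C_2 → C_1 acts by ∂[p,q,r] = [q,r] − [p,r] + [p,q]. For instance
  ∂[v_0,v_2,v_4] = [v_2,v_4] − [v_0,v_4] + [v_0,v_2],
  ∂[v_0,v_1,v_3] = [v_1,v_3] − [v_0,v_3] + [v_0,v_1].
The resulting 10×5 matrix has rank 5, and its Smith normal form has invariant factors (1,1,1,1,1).

Reading off H_k = ker ∂_k / im ∂_{k+1}:

  H_0: rank C_0 − rank ∂_1 = 5 − 4 = 1, and the invariant factors of ∂_1 are all 1, so H_0 = Z.
  H_1: rank ker ∂_1 − rank ∂_2 = (10 − 4) − 5 = 1, and the invariant factors of ∂_2 are all 1, so H_1 = Z.
  H_2: rank ker ∂_2 − rank ∂_3 = (5 − 5) − 0 = 0, and there is no ∂_3, so H_2 = 0.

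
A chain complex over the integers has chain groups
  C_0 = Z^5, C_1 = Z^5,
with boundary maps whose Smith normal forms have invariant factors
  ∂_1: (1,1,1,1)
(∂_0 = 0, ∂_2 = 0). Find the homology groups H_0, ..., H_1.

H_0 ≅ Z,  H_1 ≅ Z.

H_0: b_0 = 5 − 0 − 4 = 1; torsion from ∂_1 factors > 1: none. So H_0 ≅ Z.
H_1: b_1 = 5 − 4 − 0 = 1; torsion from ∂_2 factors > 1: none. So H_1 ≅ Z.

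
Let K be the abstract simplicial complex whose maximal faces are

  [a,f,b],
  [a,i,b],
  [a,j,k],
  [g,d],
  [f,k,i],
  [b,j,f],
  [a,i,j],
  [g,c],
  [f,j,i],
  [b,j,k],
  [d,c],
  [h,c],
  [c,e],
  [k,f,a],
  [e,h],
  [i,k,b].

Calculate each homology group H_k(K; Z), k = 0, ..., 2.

Fix the vertex order a < b < c < d < e < f < g < h < i < j < k and write every simplex with vertices in increasing order. Then dim K = 2 and the simplices of K are:

  0-simplices (11): a, b, c, d, e, f, g, h, i, j, k
  1-simplices (21): ab, af, ai, aj, ak, bf, bi, bj, bk, cd, ce, cg, ch, dg, eh, fi, fj, fk, ij, ik, jk
  2-simplices (10): abf, abi, afk, aij, ajk, bfj, bik, bjk, fij, fik

so the chain groups are C_0 ≅ Z^11, C_1 ≅ Z^21, C_2 ≅ Z^10.

Boundary ∂_1: C_1 → C_0 sends each edge [p,q] (with p < q) to q − p.
As a 11×21 matrix over Z this has rank 9, with invariant factors (1,1,1,1,1,1,1,1,1).

Boundary ∂_2: C_2 → C_1 acts by ∂[p,q,r] = [q,r] − [p,r] + [p,q]. For instance
  ∂bfj = fj − bj + bf,
  ∂abi = bi − ai + ab.
As a 21×10 matrix over Z this has rank 10, with invariant factors (1,1,1,1,1,1,1,1,1,2).

Reading off H_k = ker ∂_k / im ∂_{k+1}:

  H_0: rank C_0 − rank ∂_1 = 11 − 9 = 2, and the invariant factors of ∂_1 are all 1, so H_0 = Z^2.
  H_1: rank ker ∂_1 − rank ∂_2 = (21 − 9) − 10 = 2, and ∂_2 has invariant factor 2 > 1, so H_1 = Z^2 ⊕ Z/2.
  H_2: rank ker ∂_2 − rank ∂_3 = (10 − 10) − 0 = 0, and there is no ∂_3, so H_2 = 0.

As a check, the Euler characteristic is 11 − 21 + 10 = 0, which agrees with 2 − 2 + 0 = 0.

H_0 = Z^2,  H_1 = Z^2 ⊕ Z/2,  H_2 = 0.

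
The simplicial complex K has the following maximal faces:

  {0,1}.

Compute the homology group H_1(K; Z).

We work with the vertex ordering 0 < 1. The simplices of K, each written with vertices in increasing order, are:

  0-simplices (2): [0], [1]
  1-simplices (1): [0,1]

so the chain groups are C_0 ≅ Z^2, C_1 ≅ Z^1.

∂_1: C_1 → C_0 is given by ∂[p,q] = [q] − [p].
This gives a 2×1 integer matrix of rank 1; reducing to Smith normal form yields diagonal entries (1).

From H_k ≅ ker(∂_k) / im(∂_{k+1}) we obtain:

  H_1: rank ker ∂_1 − rank ∂_2 = (1 − 1) − 0 = 0, and there is no ∂_2, so H_1 = 0.

H_1 ≅ 0.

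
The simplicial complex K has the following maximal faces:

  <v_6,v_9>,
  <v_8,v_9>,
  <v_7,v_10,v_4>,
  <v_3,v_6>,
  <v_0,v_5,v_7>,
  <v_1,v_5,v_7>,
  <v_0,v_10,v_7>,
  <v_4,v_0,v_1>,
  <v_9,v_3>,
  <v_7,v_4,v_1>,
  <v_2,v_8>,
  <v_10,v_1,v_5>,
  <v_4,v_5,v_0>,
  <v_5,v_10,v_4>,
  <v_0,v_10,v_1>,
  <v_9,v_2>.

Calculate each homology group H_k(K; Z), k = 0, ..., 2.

Order the vertices as v_0 < v_1 < v_2 < v_3 < v_4 < v_5 < v_6 < v_7 < v_8 < v_9 < v_10. Listing each simplex with vertices in this order, K has dimension 2 with simplices:

  0-simplices (11): [v_0], [v_1], [v_2], [v_3], [v_4], [v_5], [v_6], [v_7], [v_8], [v_9], [v_10]
  1-simplices (21): (21 of them)
  2-simplices (10): [v_0,v_1,v_4], [v_0,v_1,v_10], [v_0,v_4,v_5], [v_0,v_5,v_7], [v_0,v_7,v_10], [v_1,v_4,v_7], [v_1,v_5,v_7], [v_1,v_5,v_10], [v_4,v_5,v_10], [v_4,v_7,v_10]

Hence C_0 ≅ Z^11, C_1 ≅ Z^21, C_2 ≅ Z^10.

∂_1: C_1 → C_0 sends each edge [p,q] (with p < q) to q − p.
The resulting 11×21 matrix has rank 9, and its Smith normal form has invariant factors (1,1,1,1,1,1,1,1,1).

∂_2: C_2 → C_1 sends each 2-simplex [p,q,r] to [q,r] − [p,r] + [p,q]. For instance
  ∂[v_0,v_1,v_10] = [v_1,v_10] − [v_0,v_10] + [v_0,v_1],
  ∂[v_0,v_5,v_7] = [v_5,v_7] − [v_0,v_7] + [v_0,v_5].
The resulting 21×10 matrix has rank 10, and its Smith normal form has invariant factors (1,1,1,1,1,1,1,1,1,2).

Now H_k = ker ∂_k / im ∂_{k+1}, so:

  H_0: rank C_0 − rank ∂_1 = 11 − 9 = 2, and the invariant factors of ∂_1 are all 1, so H_0 = Z^2.
  H_1: rank ker ∂_1 − rank ∂_2 = (21 − 9) − 10 = 2, and ∂_2 has invariant factor 2 > 1, so H_1 = Z^2 ⊕ Z/2.
  H_2: rank ker ∂_2 − rank ∂_3 = (10 − 10) − 0 = 0, and there is no ∂_3, so H_2 = 0.

H_0 ≅ Z^2,  H_1 ≅ Z^2 ⊕ Z/2,  H_2 = 0.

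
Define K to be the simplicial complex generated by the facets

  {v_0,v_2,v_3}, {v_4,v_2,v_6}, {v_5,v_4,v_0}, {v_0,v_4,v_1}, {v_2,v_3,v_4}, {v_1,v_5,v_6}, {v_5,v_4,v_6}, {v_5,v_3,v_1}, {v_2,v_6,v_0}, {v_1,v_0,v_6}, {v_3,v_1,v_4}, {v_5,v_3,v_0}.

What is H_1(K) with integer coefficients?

Fix the vertex order v_0 < v_1 < v_2 < v_3 < v_4 < v_5 < v_6 and write every simplex with vertices in increasing order. Then dim K = 2 and the simplices of K are:

  0-simplices (7): [v_0], [v_1], [v_2], [v_3], [v_4], [v_5], [v_6]
  1-simplices (18): (18 of them)
  2-simplices (12): (12 of them)

giving chain groups C_0 ≅ Z^7, C_1 ≅ Z^18, C_2 ≅ Z^12.

The boundary map ∂_1: C_1 → C_0 sends each edge [p,q] (with p < q) to q − p. For instance
  ∂[v_0,v_4] = [v_4] − [v_0].
As a 7×18 matrix over Z this has rank 6, with invariant factors (1,1,1,1,1,1).

Boundary ∂_2: C_2 → C_1 sends each 2-simplex [p,q,r] to [q,r] − [p,r] + [p,q]. For instance
  ∂[v_2,v_3,v_4] = [v_3,v_4] − [v_2,v_4] + [v_2,v_3],
  ∂[v_0,v_1,v_4] = [v_1,v_4] − [v_0,v_4] + [v_0,v_1].
The 18×12 boundary matrix has rank 12 and Smith normal form diag(1,1,1,1,1,1,1,1,1,1,1,2).

From H_k ≅ ker(∂_k) / im(∂_{k+1}) we obtain:

  H_1: rank ker ∂_1 − rank ∂_2 = (18 − 6) − 12 = 0, and ∂_2 has invariant factor 2 > 1, so H_1 ≅ Z/2.

H_1 = Z/2.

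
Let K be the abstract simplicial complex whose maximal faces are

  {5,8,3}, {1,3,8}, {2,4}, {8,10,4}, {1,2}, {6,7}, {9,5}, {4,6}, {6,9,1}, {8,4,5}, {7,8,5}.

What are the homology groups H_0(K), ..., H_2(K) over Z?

Order the vertices as 1 < 2 < 3 < 4 < 5 < 6 < 7 < 8 < 9 < 10. Listing each simplex with vertices in this order, K has dimension 2 with simplices:

  0-simplices (10): [1], [2], [3], [4], [5], [6], [7], [8], [9], [10]
  1-simplices (19): [1,2], [1,3], [1,6], [1,8], [1,9], [2,4], [3,5], [3,8], [4,5], [4,6], [4,8], [4,10], [5,7], [5,8], [5,9], [6,7], [6,9], [7,8], [8,10]
  2-simplices (6): [1,3,8], [1,6,9], [3,5,8], [4,5,8], [4,8,10], [5,7,8]

Hence C_0 ≅ Z^10, C_1 ≅ Z^19, C_2 ≅ Z^6.

The boundary map ∂_1: C_1 → C_0 sends each edge [p,q] (with p < q) to q − p.
The resulting 10×19 matrix has rank 9, and its Smith normal form has invariant factors (1,1,1,1,1,1,1,1,1).

∂_2: C_2 → C_1 sends each 2-simplex [p,q,r] to [q,r] − [p,r] + [p,q]. For instance
  ∂[4,5,8] = [5,8] − [4,8] + [4,5],
  ∂[4,8,10] = [8,10] − [4,10] + [4,8].
This gives a 19×6 integer matrix of rank 6; reducing to Smith normal form yields diagonal entries (1,1,1,1,1,1).

Now H_k = ker ∂_k / im ∂_{k+1}, so:

  H_0: rank C_0 − rank ∂_1 = 10 − 9 = 1, and the invariant factors of ∂_1 are all 1, so H_0 ≅ Z.
  H_1: rank ker ∂_1 − rank ∂_2 = (19 − 9) − 6 = 4, and the invariant factors of ∂_2 are all 1, so H_1 ≅ Z^4.
  H_2: rank ker ∂_2 − rank ∂_3 = (6 − 6) − 0 = 0, and there is no ∂_3, so H_2 ≅ 0.

H_0 ≅ Z,  H_1 ≅ Z^4,  H_2 = 0.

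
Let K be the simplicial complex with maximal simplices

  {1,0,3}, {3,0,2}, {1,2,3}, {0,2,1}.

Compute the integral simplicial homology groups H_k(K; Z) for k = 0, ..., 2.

Fix the vertex order 0 < 1 < 2 < 3 and write every simplex with vertices in increasing order. Then dim K = 2 and the simplices of K are:

  0-simplices (4): [0], [1], [2], [3]
  1-simplices (6): [0,1], [0,2], [0,3], [1,2], [1,3], [2,3]
  2-simplices (4): [0,1,2], [0,1,3], [0,2,3], [1,2,3]

giving chain groups C_0 ≅ Z^4, C_1 ≅ Z^6, C_2 ≅ Z^4.

∂_1: C_1 → C_0 sends each edge [p,q] (with p < q) to q − p.
The resulting 4×6 matrix has rank 3, and its Smith normal form has invariant factors (1,1,1).

∂_2: C_2 → C_1 sends each 2-simplex [p,q,r] to [q,r] − [p,r] + [p,q]. For instance
  ∂[1,2,3] = [2,3] − [1,3] + [1,2],
  ∂[0,2,3] = [2,3] − [0,3] + [0,2].
The resulting 6×4 matrix has rank 3, and its Smith normal form has invariant factors (1,1,1).

From H_k ≅ ker(∂_k) / im(∂_{k+1}) we obtain:

  H_0: rank C_0 − rank ∂_1 = 4 − 3 = 1, and the invariant factors of ∂_1 are all 1, so H_0 ≅ Z.
  H_1: rank ker ∂_1 − rank ∂_2 = (6 − 3) − 3 = 0, and the invariant factors of ∂_2 are all 1, so H_1 ≅ 0.
  H_2: rank ker ∂_2 − rank ∂_3 = (4 − 3) − 0 = 1, and there is no ∂_3, so H_2 ≅ Z.

As a check, the Euler characteristic is 4 − 6 + 4 = 2, which agrees with 1 − 0 + 1 = 2.

H_0 ≅ Z,  H_1 = 0,  H_2 ≅ Z.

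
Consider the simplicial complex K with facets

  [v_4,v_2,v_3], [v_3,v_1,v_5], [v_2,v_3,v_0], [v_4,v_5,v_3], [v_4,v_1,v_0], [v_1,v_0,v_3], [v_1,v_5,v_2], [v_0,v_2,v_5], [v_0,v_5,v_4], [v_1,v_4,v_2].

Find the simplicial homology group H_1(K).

H_1 ≅ Z/2.

Order the vertices as v_0 < v_1 < v_2 < v_3 < v_4 < v_5. Listing each simplex with vertices in this order, K has dimension 2 with simplices:

  0-simplices (6): [v_0], [v_1], [v_2], [v_3], [v_4], [v_5]
  1-simplices (15): (15 of them)
  2-simplices (10): [v_0,v_1,v_3], [v_0,v_1,v_4], [v_0,v_2,v_3], [v_0,v_2,v_5], [v_0,v_4,v_5], [v_1,v_2,v_4], [v_1,v_2,v_5], [v_1,v_3,v_5], [v_2,v_3,v_4], [v_3,v_4,v_5]

so the chain groups are C_0 ≅ Z^6, C_1 ≅ Z^15, C_2 ≅ Z^10.

Boundary ∂_1: C_1 → C_0 maps an edge to its endpoints' difference, ∂[p,q] = q − p.
The resulting 6×15 matrix has rank 5, and its Smith normal form has invariant factors (1,1,1,1,1).

∂_2: C_2 → C_1 acts by ∂[p,q,r] = [q,r] − [p,r] + [p,q]. For instance
  ∂[v_1,v_3,v_5] = [v_3,v_5] − [v_1,v_5] + [v_1,v_3],
  ∂[v_0,v_4,v_5] = [v_4,v_5] − [v_0,v_5] + [v_0,v_4].
As a 15×10 matrix over Z this has rank 10, with invariant factors (1,1,1,1,1,1,1,1,1,2).

Reading off H_k = ker ∂_k / im ∂_{k+1}:

  H_1: rank ker ∂_1 − rank ∂_2 = (15 − 5) − 10 = 0, and ∂_2 has invariant factor 2 > 1, so H_1 = Z/2.

(K is a triangulation of the real projective plane RP^2.)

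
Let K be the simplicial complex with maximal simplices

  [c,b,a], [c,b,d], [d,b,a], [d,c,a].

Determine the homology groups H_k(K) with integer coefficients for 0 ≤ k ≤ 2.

Fix the vertex order a < b < c < d and write every simplex with vertices in increasing order. Then dim K = 2 and the simplices of K are:

  0-simplices (4): a, b, c, d
  1-simplices (6): ab, ac, ad, bc, bd, cd
  2-simplices (4): abc, abd, acd, bcd

giving chain groups C_0 ≅ Z^4, C_1 ≅ Z^6, C_2 ≅ Z^4.

The boundary map ∂_1: C_1 → C_0 maps an edge to its endpoints' difference, ∂[p,q] = q − p.
The resulting 4×6 matrix has rank 3, and its Smith normal form has invariant factors (1,1,1).

The boundary map ∂_2: C_2 → C_1 acts by ∂[p,q,r] = [q,r] − [p,r] + [p,q]. For instance
  ∂abc = bc − ac + ab,
  ∂abd = bd − ad + ab.
As a 6×4 matrix over Z this has rank 3, with invariant factors (1,1,1).

From H_k ≅ ker(∂_k) / im(∂_{k+1}) we obtain:

  H_0: rank C_0 − rank ∂_1 = 4 − 3 = 1, and the invariant factors of ∂_1 are all 1, so H_0 ≅ Z.
  H_1: rank ker ∂_1 − rank ∂_2 = (6 − 3) − 3 = 0, and the invariant factors of ∂_2 are all 1, so H_1 ≅ 0.
  H_2: rank ker ∂_2 − rank ∂_3 = (4 − 3) − 0 = 1, and there is no ∂_3, so H_2 ≅ Z.

H_0 ≅ Z,  H_1 = 0,  H_2 ≅ Z.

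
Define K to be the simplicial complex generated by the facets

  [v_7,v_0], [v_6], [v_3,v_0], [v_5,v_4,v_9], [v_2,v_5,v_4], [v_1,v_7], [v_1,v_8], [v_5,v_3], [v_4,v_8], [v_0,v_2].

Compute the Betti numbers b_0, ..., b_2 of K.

We work with the vertex ordering v_0 < v_1 < v_2 < v_3 < v_4 < v_5 < v_6 < v_7 < v_8 < v_9. The simplices of K, each written with vertices in increasing order, are:

  0-simplices (10): [v_0], [v_1], [v_2], [v_3], [v_4], [v_5], [v_6], [v_7], [v_8], [v_9]
  1-simplices (12): [v_0,v_2], [v_0,v_3], [v_0,v_7], [v_1,v_7], [v_1,v_8], [v_2,v_4], [v_2,v_5], [v_3,v_5], [v_4,v_5], [v_4,v_8], [v_4,v_9], [v_5,v_9]
  2-simplices (2): [v_2,v_4,v_5], [v_4,v_5,v_9]

Hence C_0 ≅ Z^10, C_1 ≅ Z^12, C_2 ≅ Z^2.

∂_1: C_1 → C_0 is given by ∂[p,q] = [q] − [p]. For instance
  ∂[v_0,v_3] = [v_3] − [v_0].
The resulting 10×12 matrix has rank 8, and its Smith normal form has invariant factors (1,1,1,1,1,1,1,1).

Boundary ∂_2: C_2 → C_1 acts by ∂[p,q,r] = [q,r] − [p,r] + [p,q]. For instance
  ∂[v_2,v_4,v_5] = [v_4,v_5] − [v_2,v_5] + [v_2,v_4],
  ∂[v_4,v_5,v_9] = [v_5,v_9] − [v_4,v_9] + [v_4,v_5].
The resulting 12×2 matrix has rank 2, and its Smith normal form has invariant factors (1,1).

From H_k ≅ ker(∂_k) / im(∂_{k+1}) we obtain:

  H_0: rank C_0 − rank ∂_1 = 10 − 8 = 2, and the invariant factors of ∂_1 are all 1, so H_0 ≅ Z^2.
  H_1: rank ker ∂_1 − rank ∂_2 = (12 − 8) − 2 = 2, and the invariant factors of ∂_2 are all 1, so H_1 ≅ Z^2.
  H_2: rank ker ∂_2 − rank ∂_3 = (2 − 2) − 0 = 0, and there is no ∂_3, so H_2 ≅ 0.

Hence the Betti numbers are b_0 = 2, b_1 = 2, b_2 = 0.

b_0 = 2, b_1 = 2, b_2 = 0.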